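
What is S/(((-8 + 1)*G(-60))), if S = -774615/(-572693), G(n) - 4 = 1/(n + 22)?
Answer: -29435370/605336501 ≈ -0.048626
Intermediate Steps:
G(n) = 4 + 1/(22 + n) (G(n) = 4 + 1/(n + 22) = 4 + 1/(22 + n))
S = 774615/572693 (S = -774615*(-1/572693) = 774615/572693 ≈ 1.3526)
S/(((-8 + 1)*G(-60))) = 774615/(572693*(((-8 + 1)*((89 + 4*(-60))/(22 - 60))))) = 774615/(572693*((-7*(89 - 240)/(-38)))) = 774615/(572693*((-(-7)*(-151)/38))) = 774615/(572693*((-7*151/38))) = 774615/(572693*(-1057/38)) = (774615/572693)*(-38/1057) = -29435370/605336501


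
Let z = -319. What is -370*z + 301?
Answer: 118331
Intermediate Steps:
-370*z + 301 = -370*(-319) + 301 = 118030 + 301 = 118331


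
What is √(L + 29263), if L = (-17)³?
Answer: 5*√974 ≈ 156.04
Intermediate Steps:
L = -4913
√(L + 29263) = √(-4913 + 29263) = √24350 = 5*√974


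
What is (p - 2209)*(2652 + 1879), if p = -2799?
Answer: -22691248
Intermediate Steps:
(p - 2209)*(2652 + 1879) = (-2799 - 2209)*(2652 + 1879) = -5008*4531 = -22691248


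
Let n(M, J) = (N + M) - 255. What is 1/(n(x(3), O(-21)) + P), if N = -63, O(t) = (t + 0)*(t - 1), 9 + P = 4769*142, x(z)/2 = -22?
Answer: 1/676827 ≈ 1.4775e-6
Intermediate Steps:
x(z) = -44 (x(z) = 2*(-22) = -44)
P = 677189 (P = -9 + 4769*142 = -9 + 677198 = 677189)
O(t) = t*(-1 + t)
n(M, J) = -318 + M (n(M, J) = (-63 + M) - 255 = -318 + M)
1/(n(x(3), O(-21)) + P) = 1/((-318 - 44) + 677189) = 1/(-362 + 677189) = 1/676827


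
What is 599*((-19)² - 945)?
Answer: -349816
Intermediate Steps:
599*((-19)² - 945) = 599*(361 - 945) = 599*(-584) = -349816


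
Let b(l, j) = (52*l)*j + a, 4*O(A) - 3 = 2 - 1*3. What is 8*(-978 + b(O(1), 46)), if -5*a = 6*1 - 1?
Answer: 1736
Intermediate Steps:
a = -1 (a = -(6*1 - 1)/5 = -(6 - 1)/5 = -⅕*5 = -1)
O(A) = ½ (O(A) = ¾ + (2 - 1*3)/4 = ¾ + (2 - 3)/4 = ¾ + (¼)*(-1) = ¾ - ¼ = ½)
b(l, j) = -1 + 52*j*l (b(l, j) = (52*l)*j - 1 = 52*j*l - 1 = -1 + 52*j*l)
8*(-978 + b(O(1), 46)) = 8*(-978 + (-1 + 52*46*(½))) = 8*(-978 + (-1 + 1196)) = 8*(-978 + 1195) = 8*217 = 1736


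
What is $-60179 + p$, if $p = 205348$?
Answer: $145169$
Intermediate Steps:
$-60179 + p = -60179 + 205348 = 145169$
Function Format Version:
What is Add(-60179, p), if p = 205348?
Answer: 145169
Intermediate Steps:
Add(-60179, p) = Add(-60179, 205348) = 145169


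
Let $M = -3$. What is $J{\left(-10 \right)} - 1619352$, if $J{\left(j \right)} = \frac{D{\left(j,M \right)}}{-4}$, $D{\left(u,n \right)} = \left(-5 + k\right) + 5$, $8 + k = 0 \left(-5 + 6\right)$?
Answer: $-1619350$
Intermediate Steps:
$k = -8$ ($k = -8 + 0 \left(-5 + 6\right) = -8 + 0 \cdot 1 = -8 + 0 = -8$)
$D{\left(u,n \right)} = -8$ ($D{\left(u,n \right)} = \left(-5 - 8\right) + 5 = -13 + 5 = -8$)
$J{\left(j \right)} = 2$ ($J{\left(j \right)} = - \frac{8}{-4} = \left(-8\right) \left(- \frac{1}{4}\right) = 2$)
$J{\left(-10 \right)} - 1619352 = 2 - 1619352 = -1619350$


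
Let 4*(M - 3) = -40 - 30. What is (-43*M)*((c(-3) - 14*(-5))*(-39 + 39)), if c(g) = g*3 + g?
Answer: 0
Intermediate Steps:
M = -29/2 (M = 3 + (-40 - 30)/4 = 3 + (1/4)*(-70) = 3 - 35/2 = -29/2 ≈ -14.500)
c(g) = 4*g (c(g) = 3*g + g = 4*g)
(-43*M)*((c(-3) - 14*(-5))*(-39 + 39)) = (-43*(-29/2))*((4*(-3) - 14*(-5))*(-39 + 39)) = 1247*((-12 + 70)*0)/2 = 1247*(58*0)/2 = (1247/2)*0 = 0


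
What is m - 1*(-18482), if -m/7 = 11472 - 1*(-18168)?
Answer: -188998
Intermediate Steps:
m = -207480 (m = -7*(11472 - 1*(-18168)) = -7*(11472 + 18168) = -7*29640 = -207480)
m - 1*(-18482) = -207480 - 1*(-18482) = -207480 + 18482 = -188998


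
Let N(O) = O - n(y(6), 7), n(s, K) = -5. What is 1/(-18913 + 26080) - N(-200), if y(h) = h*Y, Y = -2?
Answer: 1397566/7167 ≈ 195.00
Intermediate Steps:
y(h) = -2*h (y(h) = h*(-2) = -2*h)
N(O) = 5 + O (N(O) = O - 1*(-5) = O + 5 = 5 + O)
1/(-18913 + 26080) - N(-200) = 1/(-18913 + 26080) - (5 - 200) = 1/7167 - 1*(-195) = 1/7167 + 195 = 1397566/7167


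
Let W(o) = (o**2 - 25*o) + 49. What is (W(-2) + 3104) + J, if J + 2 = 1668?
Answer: 4873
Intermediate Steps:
W(o) = 49 + o**2 - 25*o
J = 1666 (J = -2 + 1668 = 1666)
(W(-2) + 3104) + J = ((49 + (-2)**2 - 25*(-2)) + 3104) + 1666 = ((49 + 4 + 50) + 3104) + 1666 = (103 + 3104) + 1666 = 3207 + 1666 = 4873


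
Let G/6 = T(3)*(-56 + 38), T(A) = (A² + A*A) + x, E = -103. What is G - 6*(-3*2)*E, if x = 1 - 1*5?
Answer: -5220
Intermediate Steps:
x = -4 (x = 1 - 5 = -4)
T(A) = -4 + 2*A² (T(A) = (A² + A*A) - 4 = (A² + A²) - 4 = 2*A² - 4 = -4 + 2*A²)
G = -1512 (G = 6*((-4 + 2*3²)*(-56 + 38)) = 6*((-4 + 2*9)*(-18)) = 6*((-4 + 18)*(-18)) = 6*(14*(-18)) = 6*(-252) = -1512)
G - 6*(-3*2)*E = -1512 - 6*-3*2*(-103) = -1512 - 6*(-6*(-103)) = -1512 - 6*618 = -1512 - 1*3708 = -1512 - 3708 = -5220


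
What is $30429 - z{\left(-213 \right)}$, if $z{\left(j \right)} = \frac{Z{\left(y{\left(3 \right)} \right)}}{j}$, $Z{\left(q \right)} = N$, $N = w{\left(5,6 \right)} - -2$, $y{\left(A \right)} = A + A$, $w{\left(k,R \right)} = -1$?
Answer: $\frac{6481378}{213} \approx 30429.0$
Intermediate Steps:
$y{\left(A \right)} = 2 A$
$N = 1$ ($N = -1 - -2 = -1 + 2 = 1$)
$Z{\left(q \right)} = 1$
$z{\left(j \right)} = \frac{1}{j}$ ($z{\left(j \right)} = 1 \frac{1}{j} = \frac{1}{j}$)
$30429 - z{\left(-213 \right)} = 30429 - \frac{1}{-213} = 30429 - - \frac{1}{213} = 30429 + \frac{1}{213} = \frac{6481378}{213}$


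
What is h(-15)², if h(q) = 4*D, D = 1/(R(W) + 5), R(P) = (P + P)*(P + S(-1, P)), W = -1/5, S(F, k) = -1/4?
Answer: 40000/67081 ≈ 0.59629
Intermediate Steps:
S(F, k) = -¼ (S(F, k) = -1*¼ = -¼)
W = -⅕ (W = -1*⅕ = -⅕ ≈ -0.20000)
R(P) = 2*P*(-¼ + P) (R(P) = (P + P)*(P - ¼) = (2*P)*(-¼ + P) = 2*P*(-¼ + P))
D = 50/259 (D = 1/((½)*(-⅕)*(-1 + 4*(-⅕)) + 5) = 1/((½)*(-⅕)*(-1 - ⅘) + 5) = 1/((½)*(-⅕)*(-9/5) + 5) = 1/(9/50 + 5) = 1/(259/50) = 50/259 ≈ 0.19305)
h(q) = 200/259 (h(q) = 4*(50/259) = 200/259)
h(-15)² = (200/259)² = 40000/67081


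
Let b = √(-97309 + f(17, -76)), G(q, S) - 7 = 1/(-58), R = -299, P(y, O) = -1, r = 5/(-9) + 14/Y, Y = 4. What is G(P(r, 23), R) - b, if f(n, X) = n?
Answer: 405/58 - 2*I*√24323 ≈ 6.9828 - 311.92*I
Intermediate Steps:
r = 53/18 (r = 5/(-9) + 14/4 = 5*(-⅑) + 14*(¼) = -5/9 + 7/2 = 53/18 ≈ 2.9444)
G(q, S) = 405/58 (G(q, S) = 7 + 1/(-58) = 7 - 1/58 = 405/58)
b = 2*I*√24323 (b = √(-97309 + 17) = √(-97292) = 2*I*√24323 ≈ 311.92*I)
G(P(r, 23), R) - b = 405/58 - 2*I*√24323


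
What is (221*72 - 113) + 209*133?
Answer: 43596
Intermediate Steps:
(221*72 - 113) + 209*133 = (15912 - 113) + 27797 = 15799 + 27797 = 43596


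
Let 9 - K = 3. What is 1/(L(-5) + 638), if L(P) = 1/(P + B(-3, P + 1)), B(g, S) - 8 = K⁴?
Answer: 1299/828763 ≈ 0.0015674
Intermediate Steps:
K = 6 (K = 9 - 1*3 = 9 - 3 = 6)
B(g, S) = 1304 (B(g, S) = 8 + 6⁴ = 8 + 1296 = 1304)
L(P) = 1/(1304 + P) (L(P) = 1/(P + 1304) = 1/(1304 + P))
1/(L(-5) + 638) = 1/(1/(1304 - 5) + 638) = 1/(1/1299 + 638) = 1/(828763/1299) = 1*(1299/828763) = 1299/828763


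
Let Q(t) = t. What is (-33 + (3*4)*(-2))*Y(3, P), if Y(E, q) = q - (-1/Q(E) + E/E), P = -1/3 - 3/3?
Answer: 114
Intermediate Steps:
P = -4/3 (P = -1*⅓ - 3*⅓ = -⅓ - 1 = -4/3 ≈ -1.3333)
Y(E, q) = -1 + q + 1/E (Y(E, q) = q - (-1/E + E/E) = q - (-1/E + 1) = q - (1 - 1/E) = q + (-1 + 1/E) = -1 + q + 1/E)
(-33 + (3*4)*(-2))*Y(3, P) = (-33 + (3*4)*(-2))*(-1 - 4/3 + 1/3) = (-33 + 12*(-2))*(-1 - 4/3 + ⅓) = (-33 - 24)*(-2) = -57*(-2) = 114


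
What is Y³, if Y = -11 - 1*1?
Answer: -1728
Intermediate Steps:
Y = -12 (Y = -11 - 1 = -12)
Y³ = (-12)³ = -1728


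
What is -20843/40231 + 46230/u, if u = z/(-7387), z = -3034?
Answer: 6869431947824/61030427 ≈ 1.1256e+5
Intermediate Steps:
u = 3034/7387 (u = -3034/(-7387) = -3034*(-1/7387) = 3034/7387 ≈ 0.41072)
-20843/40231 + 46230/u = -20843/40231 + 46230/(3034/7387) = -20843*1/40231 + 46230*(7387/3034) = -20843/40231 + 170750505/1517 = 6869431947824/61030427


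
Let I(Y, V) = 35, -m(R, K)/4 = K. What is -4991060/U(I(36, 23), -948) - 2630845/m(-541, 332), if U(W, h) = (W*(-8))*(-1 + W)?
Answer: 395922151/158032 ≈ 2505.3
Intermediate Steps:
m(R, K) = -4*K
U(W, h) = -8*W*(-1 + W) (U(W, h) = (-8*W)*(-1 + W) = -8*W*(-1 + W))
-4991060/U(I(36, 23), -948) - 2630845/m(-541, 332) = -4991060*1/(280*(1 - 1*35)) - 2630845/((-4*332)) = -4991060*1/(280*(1 - 35)) - 2630845/(-1328) = -4991060/(8*35*(-34)) - 2630845*(-1/1328) = -4991060/(-9520) + 2630845/1328 = -4991060*(-1/9520) + 2630845/1328 = 249553/476 + 2630845/1328 = 395922151/158032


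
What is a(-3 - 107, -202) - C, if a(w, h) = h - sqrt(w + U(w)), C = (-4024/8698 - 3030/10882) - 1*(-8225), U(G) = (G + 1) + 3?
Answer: -199389798116/23662909 - 6*I*sqrt(6) ≈ -8426.3 - 14.697*I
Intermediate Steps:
U(G) = 4 + G (U(G) = (1 + G) + 3 = 4 + G)
C = 194609890498/23662909 (C = (-4024*1/8698 - 3030*1/10882) + 8225 = (-2012/4349 - 1515/5441) + 8225 = -17536027/23662909 + 8225 = 194609890498/23662909 ≈ 8224.3)
a(w, h) = h - sqrt(4 + 2*w) (a(w, h) = h - sqrt(w + (4 + w)) = h - sqrt(4 + 2*w))
a(-3 - 107, -202) - C = (-202 - sqrt(4 + 2*(-3 - 107))) - 1*194609890498/23662909 = (-202 - sqrt(4 + 2*(-110))) - 194609890498/23662909 = (-202 - sqrt(4 - 220)) - 194609890498/23662909 = (-202 - sqrt(-216)) - 194609890498/23662909 = (-202 - 6*I*sqrt(6)) - 194609890498/23662909 = -199389798116/23662909 - 6*I*sqrt(6)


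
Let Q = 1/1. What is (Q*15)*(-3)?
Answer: -45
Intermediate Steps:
Q = 1
(Q*15)*(-3) = (1*15)*(-3) = 15*(-3) = -45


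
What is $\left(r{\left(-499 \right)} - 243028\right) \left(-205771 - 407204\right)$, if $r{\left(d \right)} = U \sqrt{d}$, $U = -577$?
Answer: $148970088300 + 353686575 i \sqrt{499} \approx 1.4897 \cdot 10^{11} + 7.9008 \cdot 10^{9} i$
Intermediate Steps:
$r{\left(d \right)} = - 577 \sqrt{d}$
$\left(r{\left(-499 \right)} - 243028\right) \left(-205771 - 407204\right) = \left(- 577 \sqrt{-499} - 243028\right) \left(-205771 - 407204\right) = \left(- 577 i \sqrt{499} - 243028\right) \left(-612975\right) = \left(-243028 - 577 i \sqrt{499}\right) \left(-612975\right) = 148970088300 + 353686575 i \sqrt{499}$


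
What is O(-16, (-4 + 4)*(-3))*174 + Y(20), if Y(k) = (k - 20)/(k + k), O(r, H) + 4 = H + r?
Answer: -3480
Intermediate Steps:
O(r, H) = -4 + H + r (O(r, H) = -4 + (H + r) = -4 + H + r)
Y(k) = (-20 + k)/(2*k) (Y(k) = (-20 + k)/((2*k)) = (-20 + k)*(1/(2*k)) = (-20 + k)/(2*k))
O(-16, (-4 + 4)*(-3))*174 + Y(20) = (-4 + (-4 + 4)*(-3) - 16)*174 + (½)*(-20 + 20)/20 = (-4 + 0*(-3) - 16)*174 + (½)*(1/20)*0 = (-4 + 0 - 16)*174 + 0 = -20*174 + 0 = -3480 + 0 = -3480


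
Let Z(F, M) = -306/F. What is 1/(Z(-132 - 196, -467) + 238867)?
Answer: 164/39174341 ≈ 4.1864e-6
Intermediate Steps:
1/(Z(-132 - 196, -467) + 238867) = 1/(-306/(-132 - 196) + 238867) = 1/(-306/(-328) + 238867) = 1/(-306*(-1/328) + 238867) = 1/(153/164 + 238867) = 1/(39174341/164) = 164/39174341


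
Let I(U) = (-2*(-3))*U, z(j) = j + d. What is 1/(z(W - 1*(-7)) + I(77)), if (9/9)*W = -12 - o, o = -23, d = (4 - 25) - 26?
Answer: 1/433 ≈ 0.0023095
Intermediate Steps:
d = -47 (d = -21 - 26 = -47)
W = 11 (W = -12 - 1*(-23) = -12 + 23 = 11)
z(j) = -47 + j (z(j) = j - 47 = -47 + j)
I(U) = 6*U
1/(z(W - 1*(-7)) + I(77)) = 1/((-47 + (11 - 1*(-7))) + 6*77) = 1/((-47 + (11 + 7)) + 462) = 1/((-47 + 18) + 462) = 1/(-29 + 462) = 1/433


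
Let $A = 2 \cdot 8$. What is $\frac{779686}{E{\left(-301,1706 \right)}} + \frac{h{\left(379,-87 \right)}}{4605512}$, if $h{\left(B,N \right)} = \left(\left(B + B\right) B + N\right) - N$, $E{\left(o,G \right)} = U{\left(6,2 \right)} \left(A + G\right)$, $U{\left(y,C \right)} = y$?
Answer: $\frac{449227678357}{5948018748} \approx 75.526$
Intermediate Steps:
$A = 16$
$E{\left(o,G \right)} = 96 + 6 G$ ($E{\left(o,G \right)} = 6 \left(16 + G\right) = 96 + 6 G$)
$h{\left(B,N \right)} = 2 B^{2}$ ($h{\left(B,N \right)} = \left(2 B B + N\right) - N = \left(2 B^{2} + N\right) - N = \left(N + 2 B^{2}\right) - N = 2 B^{2}$)
$\frac{779686}{E{\left(-301,1706 \right)}} + \frac{h{\left(379,-87 \right)}}{4605512} = \frac{779686}{96 + 6 \cdot 1706} + \frac{2 \cdot 379^{2}}{4605512} = \frac{779686}{96 + 10236} + 2 \cdot 143641 \cdot \frac{1}{4605512} = \frac{779686}{10332} + 287282 \cdot \frac{1}{4605512} = 779686 \cdot \frac{1}{10332} + \frac{143641}{2302756} = \frac{389843}{5166} + \frac{143641}{2302756} = \frac{449227678357}{5948018748}$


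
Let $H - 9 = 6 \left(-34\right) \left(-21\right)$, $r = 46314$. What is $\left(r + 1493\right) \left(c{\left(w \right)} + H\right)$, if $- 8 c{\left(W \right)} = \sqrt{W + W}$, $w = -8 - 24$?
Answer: $205235451 - 47807 i \approx 2.0524 \cdot 10^{8} - 47807.0 i$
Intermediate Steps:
$w = -32$ ($w = -8 - 24 = -32$)
$c{\left(W \right)} = - \frac{\sqrt{2} \sqrt{W}}{8}$ ($c{\left(W \right)} = - \frac{\sqrt{W + W}}{8} = - \frac{\sqrt{2 W}}{8} = - \frac{\sqrt{2} \sqrt{W}}{8}$)
$H = 4293$ ($H = 9 + 6 \left(-34\right) \left(-21\right) = 9 - -4284 = 9 + 4284 = 4293$)
$\left(r + 1493\right) \left(c{\left(w \right)} + H\right) = \left(46314 + 1493\right) \left(- \frac{\sqrt{2} \sqrt{-32}}{8} + 4293\right) = 47807 \left(- \frac{\sqrt{2} \cdot 4 i \sqrt{2}}{8} + 4293\right) = 47807 \left(- i + 4293\right) = 47807 \left(4293 - i\right) = 205235451 - 47807 i$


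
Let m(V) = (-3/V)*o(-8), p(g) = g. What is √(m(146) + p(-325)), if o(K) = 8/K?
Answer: I*√6927262/146 ≈ 18.027*I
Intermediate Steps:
m(V) = 3/V (m(V) = (-3/V)*(8/(-8)) = (-3/V)*(8*(-⅛)) = -3/V*(-1) = 3/V)
√(m(146) + p(-325)) = √(3/146 - 325) = √(-47447/146) = I*√6927262/146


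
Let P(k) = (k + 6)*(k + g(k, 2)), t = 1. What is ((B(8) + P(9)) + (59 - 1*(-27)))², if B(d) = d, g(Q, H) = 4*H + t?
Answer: 132496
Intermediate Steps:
g(Q, H) = 1 + 4*H (g(Q, H) = 4*H + 1 = 1 + 4*H)
P(k) = (6 + k)*(9 + k) (P(k) = (k + 6)*(k + (1 + 4*2)) = (6 + k)*(k + (1 + 8)) = (6 + k)*(k + 9) = (6 + k)*(9 + k))
((B(8) + P(9)) + (59 - 1*(-27)))² = ((8 + (54 + 9² + 15*9)) + (59 - 1*(-27)))² = ((8 + (54 + 81 + 135)) + (59 + 27))² = ((8 + 270) + 86)² = (278 + 86)² = 364² = 132496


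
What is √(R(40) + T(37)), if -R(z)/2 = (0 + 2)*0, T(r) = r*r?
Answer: 37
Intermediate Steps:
T(r) = r²
R(z) = 0 (R(z) = -2*(0 + 2)*0 = -4*0 = -2*0 = 0)
√(R(40) + T(37)) = √(0 + 37²) = √(0 + 1369) = √1369 = 37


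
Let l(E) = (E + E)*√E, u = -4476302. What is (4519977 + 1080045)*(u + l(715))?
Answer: -25067389678644 + 8008031460*√715 ≈ -2.4853e+13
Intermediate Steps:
l(E) = 2*E^(3/2) (l(E) = (2*E)*√E = 2*E^(3/2))
(4519977 + 1080045)*(u + l(715)) = (4519977 + 1080045)*(-4476302 + 2*715^(3/2)) = 5600022*(-4476302 + 2*(715*√715)) = 5600022*(-4476302 + 1430*√715) = -25067389678644 + 8008031460*√715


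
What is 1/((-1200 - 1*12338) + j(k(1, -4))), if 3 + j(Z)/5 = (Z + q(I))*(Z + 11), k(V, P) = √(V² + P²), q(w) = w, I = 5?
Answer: -13193/173946449 - 80*√17/173946449 ≈ -7.7741e-5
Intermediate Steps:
k(V, P) = √(P² + V²)
j(Z) = -15 + 5*(5 + Z)*(11 + Z) (j(Z) = -15 + 5*((Z + 5)*(Z + 11)) = -15 + 5*((5 + Z)*(11 + Z)) = -15 + 5*(5 + Z)*(11 + Z))
1/((-1200 - 1*12338) + j(k(1, -4))) = 1/((-1200 - 1*12338) + (260 + 5*(√((-4)² + 1²))² + 80*√((-4)² + 1²))) = 1/((-1200 - 12338) + (260 + 5*(√(16 + 1))² + 80*√(16 + 1))) = 1/(-13538 + (260 + 5*(√17)² + 80*√17)) = 1/(-13538 + (260 + 5*17 + 80*√17)) = 1/(-13538 + (260 + 85 + 80*√17)) = 1/(-13538 + (345 + 80*√17)) = 1/(-13193 + 80*√17)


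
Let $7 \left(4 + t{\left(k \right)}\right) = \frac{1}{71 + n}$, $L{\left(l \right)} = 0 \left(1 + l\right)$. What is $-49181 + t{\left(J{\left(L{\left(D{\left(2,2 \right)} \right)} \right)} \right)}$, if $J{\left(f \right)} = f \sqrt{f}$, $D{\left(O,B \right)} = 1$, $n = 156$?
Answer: $- \frac{78154964}{1589} \approx -49185.0$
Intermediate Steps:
$L{\left(l \right)} = 0$
$J{\left(f \right)} = f^{\frac{3}{2}}$
$t{\left(k \right)} = - \frac{6355}{1589}$ ($t{\left(k \right)} = -4 + \frac{1}{7 \left(71 + 156\right)} = -4 + \frac{1}{7 \cdot 227} = -4 + \frac{1}{7} \cdot \frac{1}{227} = -4 + \frac{1}{1589} = - \frac{6355}{1589}$)
$-49181 + t{\left(J{\left(L{\left(D{\left(2,2 \right)} \right)} \right)} \right)} = -49181 - \frac{6355}{1589} = - \frac{78154964}{1589}$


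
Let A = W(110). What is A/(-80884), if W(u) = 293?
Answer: -293/80884 ≈ -0.0036225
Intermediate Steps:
A = 293
A/(-80884) = 293/(-80884) = 293*(-1/80884) = -293/80884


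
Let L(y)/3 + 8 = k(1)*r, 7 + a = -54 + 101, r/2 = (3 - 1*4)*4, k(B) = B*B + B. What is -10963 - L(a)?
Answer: -10891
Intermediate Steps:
k(B) = B + B**2 (k(B) = B**2 + B = B + B**2)
r = -8 (r = 2*((3 - 1*4)*4) = 2*((3 - 4)*4) = 2*(-1*4) = 2*(-4) = -8)
a = 40 (a = -7 + (-54 + 101) = -7 + 47 = 40)
L(y) = -72 (L(y) = -24 + 3*((1*(1 + 1))*(-8)) = -24 + 3*((1*2)*(-8)) = -24 + 3*(2*(-8)) = -24 + 3*(-16) = -24 - 48 = -72)
-10963 - L(a) = -10963 - 1*(-72) = -10963 + 72 = -10891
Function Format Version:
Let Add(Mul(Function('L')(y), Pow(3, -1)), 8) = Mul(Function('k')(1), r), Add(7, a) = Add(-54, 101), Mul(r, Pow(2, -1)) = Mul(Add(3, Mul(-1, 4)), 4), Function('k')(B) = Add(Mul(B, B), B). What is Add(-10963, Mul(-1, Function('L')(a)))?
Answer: -10891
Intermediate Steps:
Function('k')(B) = Add(B, Pow(B, 2)) (Function('k')(B) = Add(Pow(B, 2), B) = Add(B, Pow(B, 2)))
r = -8 (r = Mul(2, Mul(Add(3, Mul(-1, 4)), 4)) = Mul(2, Mul(Add(3, -4), 4)) = Mul(2, Mul(-1, 4)) = Mul(2, -4) = -8)
a = 40 (a = Add(-7, Add(-54, 101)) = Add(-7, 47) = 40)
Function('L')(y) = -72 (Function('L')(y) = Add(-24, Mul(3, Mul(Mul(1, Add(1, 1)), -8))) = Add(-24, Mul(3, Mul(Mul(1, 2), -8))) = Add(-24, Mul(3, Mul(2, -8))) = Add(-24, Mul(3, -16)) = Add(-24, -48) = -72)
Add(-10963, Mul(-1, Function('L')(a))) = Add(-10963, Mul(-1, -72)) = Add(-10963, 72) = -10891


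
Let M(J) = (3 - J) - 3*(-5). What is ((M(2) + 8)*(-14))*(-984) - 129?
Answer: 330495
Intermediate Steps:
M(J) = 18 - J (M(J) = (3 - J) + 15 = 18 - J)
((M(2) + 8)*(-14))*(-984) - 129 = (((18 - 1*2) + 8)*(-14))*(-984) - 129 = (((18 - 2) + 8)*(-14))*(-984) - 129 = ((16 + 8)*(-14))*(-984) - 129 = (24*(-14))*(-984) - 129 = -336*(-984) - 129 = 330624 - 129 = 330495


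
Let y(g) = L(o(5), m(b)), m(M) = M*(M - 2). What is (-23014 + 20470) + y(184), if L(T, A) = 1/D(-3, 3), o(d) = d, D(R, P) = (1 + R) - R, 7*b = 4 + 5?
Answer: -2543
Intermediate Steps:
b = 9/7 (b = (4 + 5)/7 = (⅐)*9 = 9/7 ≈ 1.2857)
m(M) = M*(-2 + M)
D(R, P) = 1
L(T, A) = 1 (L(T, A) = 1/1 = 1)
y(g) = 1
(-23014 + 20470) + y(184) = (-23014 + 20470) + 1 = -2544 + 1 = -2543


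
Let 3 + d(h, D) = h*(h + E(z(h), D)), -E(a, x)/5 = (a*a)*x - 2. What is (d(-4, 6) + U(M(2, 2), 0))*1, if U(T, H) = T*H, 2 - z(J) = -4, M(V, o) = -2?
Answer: 4293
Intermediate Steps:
z(J) = 6 (z(J) = 2 - 1*(-4) = 2 + 4 = 6)
E(a, x) = 10 - 5*x*a² (E(a, x) = -5*((a*a)*x - 2) = -5*(a²*x - 2) = -5*(x*a² - 2) = -5*(-2 + x*a²) = 10 - 5*x*a²)
U(T, H) = H*T
d(h, D) = -3 + h*(10 + h - 180*D) (d(h, D) = -3 + h*(h + (10 - 5*D*6²)) = -3 + h*(h + (10 - 5*D*36)) = -3 + h*(h + (10 - 180*D)) = -3 + h*(10 + h - 180*D))
(d(-4, 6) + U(M(2, 2), 0))*1 = ((-3 + (-4)² - 10*(-4)*(-1 + 18*6)) + 0*(-2))*1 = ((-3 + 16 - 10*(-4)*(-1 + 108)) + 0)*1 = ((-3 + 16 - 10*(-4)*107) + 0)*1 = ((-3 + 16 + 4280) + 0)*1 = (4293 + 0)*1 = 4293*1 = 4293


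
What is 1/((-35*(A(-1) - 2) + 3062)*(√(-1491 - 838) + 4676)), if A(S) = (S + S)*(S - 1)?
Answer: 1169/16356744140 - I*√2329/65426976560 ≈ 7.1469e-8 - 7.3761e-10*I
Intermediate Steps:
A(S) = 2*S*(-1 + S) (A(S) = (2*S)*(-1 + S) = 2*S*(-1 + S))
1/((-35*(A(-1) - 2) + 3062)*(√(-1491 - 838) + 4676)) = 1/((-35*(2*(-1)*(-1 - 1) - 2) + 3062)*(√(-1491 - 838) + 4676)) = 1/((-35*(2*(-1)*(-2) - 2) + 3062)*(√(-2329) + 4676)) = 1/((-35*(4 - 2) + 3062)*(I*√2329 + 4676)) = 1/((-35*2 + 3062)*(4676 + I*√2329)) = 1/((-70 + 3062)*(4676 + I*√2329)) = 1/(2992*(4676 + I*√2329)) = 1/(13990592 + 2992*I*√2329)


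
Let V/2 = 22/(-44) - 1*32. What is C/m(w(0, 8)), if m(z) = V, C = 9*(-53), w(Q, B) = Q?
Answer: 477/65 ≈ 7.3385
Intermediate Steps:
V = -65 (V = 2*(22/(-44) - 1*32) = 2*(22*(-1/44) - 32) = 2*(-1/2 - 32) = 2*(-65/2) = -65)
C = -477
m(z) = -65
C/m(w(0, 8)) = -477/(-65) = -477*(-1/65) = 477/65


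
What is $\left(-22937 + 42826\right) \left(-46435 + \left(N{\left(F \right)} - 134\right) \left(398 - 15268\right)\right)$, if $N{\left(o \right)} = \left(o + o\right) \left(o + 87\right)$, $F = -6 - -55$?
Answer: $-3903041525135$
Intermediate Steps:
$F = 49$ ($F = -6 + 55 = 49$)
$N{\left(o \right)} = 2 o \left(87 + o\right)$
$\left(-22937 + 42826\right) \left(-46435 + \left(N{\left(F \right)} - 134\right) \left(398 - 15268\right)\right) = \left(-22937 + 42826\right) \left(-46435 + \left(2 \cdot 49 \left(87 + 49\right) - 134\right) \left(398 - 15268\right)\right) = 19889 \left(-46435 + \left(2 \cdot 49 \cdot 136 - 134\right) \left(-14870\right)\right) = 19889 \left(-46435 + \left(13328 - 134\right) \left(-14870\right)\right) = 19889 \left(-46435 + 13194 \left(-14870\right)\right) = 19889 \left(-46435 - 196194780\right) = 19889 \left(-196241215\right) = -3903041525135$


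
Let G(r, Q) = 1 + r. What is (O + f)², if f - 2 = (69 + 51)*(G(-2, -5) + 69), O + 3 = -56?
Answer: 65658609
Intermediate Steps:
O = -59 (O = -3 - 56 = -59)
f = 8162 (f = 2 + (69 + 51)*((1 - 2) + 69) = 2 + 120*(-1 + 69) = 2 + 120*68 = 2 + 8160 = 8162)
(O + f)² = (-59 + 8162)² = 8103² = 65658609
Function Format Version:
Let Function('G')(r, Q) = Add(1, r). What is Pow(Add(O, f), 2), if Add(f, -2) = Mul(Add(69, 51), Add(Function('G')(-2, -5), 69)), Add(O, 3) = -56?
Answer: 65658609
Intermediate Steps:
O = -59 (O = Add(-3, -56) = -59)
f = 8162 (f = Add(2, Mul(Add(69, 51), Add(Add(1, -2), 69))) = Add(2, Mul(120, Add(-1, 69))) = Add(2, Mul(120, 68)) = Add(2, 8160) = 8162)
Pow(Add(O, f), 2) = Pow(Add(-59, 8162), 2) = Pow(8103, 2) = 65658609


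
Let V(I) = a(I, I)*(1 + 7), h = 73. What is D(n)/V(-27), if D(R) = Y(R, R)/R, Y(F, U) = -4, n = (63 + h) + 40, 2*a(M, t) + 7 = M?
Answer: 1/5984 ≈ 0.00016711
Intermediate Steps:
a(M, t) = -7/2 + M/2
n = 176 (n = (63 + 73) + 40 = 136 + 40 = 176)
V(I) = -28 + 4*I (V(I) = (-7/2 + I/2)*(1 + 7) = (-7/2 + I/2)*8 = -28 + 4*I)
D(R) = -4/R
D(n)/V(-27) = (-4/176)/(-28 + 4*(-27)) = (-4*1/176)/(-28 - 108) = -1/44/(-136) = -1/44*(-1/136) = 1/5984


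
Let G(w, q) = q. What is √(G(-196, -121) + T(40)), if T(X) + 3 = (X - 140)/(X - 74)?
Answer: 7*I*√714/17 ≈ 11.003*I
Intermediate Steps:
T(X) = -3 + (-140 + X)/(-74 + X) (T(X) = -3 + (X - 140)/(X - 74) = -3 + (-140 + X)/(-74 + X))
√(G(-196, -121) + T(40)) = √(-121 + 2*(41 - 1*40)/(-74 + 40)) = √(-121 + 2*(41 - 40)/(-34)) = √(-121 + 2*(-1/34)*1) = √(-121 - 1/17) = √(-2058/17) = 7*I*√714/17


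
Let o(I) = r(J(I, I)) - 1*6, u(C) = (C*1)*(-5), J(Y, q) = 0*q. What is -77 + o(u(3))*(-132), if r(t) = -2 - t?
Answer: 979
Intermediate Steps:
J(Y, q) = 0
u(C) = -5*C (u(C) = C*(-5) = -5*C)
o(I) = -8 (o(I) = (-2 - 1*0) - 1*6 = (-2 + 0) - 6 = -2 - 6 = -8)
-77 + o(u(3))*(-132) = -77 - 8*(-132) = -77 + 1056 = 979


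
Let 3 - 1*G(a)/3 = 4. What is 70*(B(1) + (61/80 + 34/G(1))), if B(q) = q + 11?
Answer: 2401/24 ≈ 100.04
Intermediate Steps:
B(q) = 11 + q
G(a) = -3 (G(a) = 9 - 3*4 = 9 - 12 = -3)
70*(B(1) + (61/80 + 34/G(1))) = 70*((11 + 1) + (61/80 + 34/(-3))) = 70*(12 + (61*(1/80) + 34*(-1/3))) = 70*(12 + (61/80 - 34/3)) = 70*(12 - 2537/240) = 70*(343/240) = 2401/24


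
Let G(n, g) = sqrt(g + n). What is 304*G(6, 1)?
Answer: 304*sqrt(7) ≈ 804.31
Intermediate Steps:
304*G(6, 1) = 304*sqrt(1 + 6) = 304*sqrt(7)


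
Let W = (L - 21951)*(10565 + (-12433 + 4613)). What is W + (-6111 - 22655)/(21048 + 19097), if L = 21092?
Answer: -94660132241/40145 ≈ -2.3580e+6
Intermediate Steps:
W = -2357955 (W = (21092 - 21951)*(10565 + (-12433 + 4613)) = -859*(10565 - 7820) = -859*2745 = -2357955)
W + (-6111 - 22655)/(21048 + 19097) = -2357955 + (-6111 - 22655)/(21048 + 19097) = -2357955 - 28766/40145 = -94660132241/40145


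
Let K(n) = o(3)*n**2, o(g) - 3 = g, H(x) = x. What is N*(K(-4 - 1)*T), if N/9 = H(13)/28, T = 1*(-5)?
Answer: -43875/14 ≈ -3133.9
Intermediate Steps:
o(g) = 3 + g
K(n) = 6*n**2 (K(n) = (3 + 3)*n**2 = 6*n**2)
T = -5
N = 117/28 (N = 9*(13/28) = 117/28 ≈ 4.1786)
N*(K(-4 - 1)*T) = 117*((6*(-4 - 1)**2)*(-5))/28 = 117*((6*(-5)**2)*(-5))/28 = 117*((6*25)*(-5))/28 = 117*(150*(-5))/28 = (117/28)*(-750) = -43875/14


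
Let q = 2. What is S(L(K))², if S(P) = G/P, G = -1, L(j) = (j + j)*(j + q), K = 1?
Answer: 1/36 ≈ 0.027778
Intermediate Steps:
L(j) = 2*j*(2 + j) (L(j) = (j + j)*(j + 2) = (2*j)*(2 + j) = 2*j*(2 + j))
S(P) = -1/P
S(L(K))² = (-1/(2*1*(2 + 1)))² = (-1/(2*1*3))² = (-1/6)² = (-1*⅙)² = (-⅙)² = 1/36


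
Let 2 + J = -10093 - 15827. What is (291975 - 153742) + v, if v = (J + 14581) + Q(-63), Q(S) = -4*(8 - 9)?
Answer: 126896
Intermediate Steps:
Q(S) = 4 (Q(S) = -4*(-1) = 4)
J = -25922 (J = -2 + (-10093 - 15827) = -2 - 25920 = -25922)
v = -11337 (v = (-25922 + 14581) + 4 = -11341 + 4 = -11337)
(291975 - 153742) + v = (291975 - 153742) - 11337 = 138233 - 11337 = 126896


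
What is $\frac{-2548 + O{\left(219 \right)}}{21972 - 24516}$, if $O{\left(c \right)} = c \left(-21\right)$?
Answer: $\frac{7147}{2544} \approx 2.8094$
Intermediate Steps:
$O{\left(c \right)} = - 21 c$
$\frac{-2548 + O{\left(219 \right)}}{21972 - 24516} = \frac{-2548 - 4599}{21972 - 24516} = \frac{-2548 - 4599}{-2544} = \left(-7147\right) \left(- \frac{1}{2544}\right) = \frac{7147}{2544}$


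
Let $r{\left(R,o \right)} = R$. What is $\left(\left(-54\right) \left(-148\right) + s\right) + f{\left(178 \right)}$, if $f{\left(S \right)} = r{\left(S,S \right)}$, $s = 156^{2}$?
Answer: $32506$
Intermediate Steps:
$s = 24336$
$f{\left(S \right)} = S$
$\left(\left(-54\right) \left(-148\right) + s\right) + f{\left(178 \right)} = \left(\left(-54\right) \left(-148\right) + 24336\right) + 178 = \left(7992 + 24336\right) + 178 = 32328 + 178 = 32506$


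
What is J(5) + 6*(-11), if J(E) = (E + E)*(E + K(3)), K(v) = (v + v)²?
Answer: 344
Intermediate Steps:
K(v) = 4*v² (K(v) = (2*v)² = 4*v²)
J(E) = 2*E*(36 + E) (J(E) = (E + E)*(E + 4*3²) = (2*E)*(E + 4*9) = (2*E)*(E + 36) = (2*E)*(36 + E) = 2*E*(36 + E))
J(5) + 6*(-11) = 2*5*(36 + 5) + 6*(-11) = 2*5*41 - 66 = 410 - 66 = 344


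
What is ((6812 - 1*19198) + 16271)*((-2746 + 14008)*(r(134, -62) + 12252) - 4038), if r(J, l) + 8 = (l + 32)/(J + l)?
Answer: 1071352444575/2 ≈ 5.3568e+11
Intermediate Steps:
r(J, l) = -8 + (32 + l)/(J + l) (r(J, l) = -8 + (l + 32)/(J + l) = -8 + (32 + l)/(J + l))
((6812 - 1*19198) + 16271)*((-2746 + 14008)*(r(134, -62) + 12252) - 4038) = ((6812 - 1*19198) + 16271)*((-2746 + 14008)*((32 - 8*134 - 7*(-62))/(134 - 62) + 12252) - 4038) = ((6812 - 19198) + 16271)*(11262*((32 - 1072 + 434)/72 + 12252) - 4038) = (-12386 + 16271)*(11262*((1/72)*(-606) + 12252) - 4038) = 3885*(11262*(-101/12 + 12252) - 4038) = 3885*(11262*(146923/12) - 4038) = 3885*(275774471/2 - 4038) = 3885*(275766395/2) = 1071352444575/2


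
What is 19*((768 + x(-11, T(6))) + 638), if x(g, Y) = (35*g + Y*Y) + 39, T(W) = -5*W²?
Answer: 635740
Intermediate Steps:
x(g, Y) = 39 + Y² + 35*g (x(g, Y) = (35*g + Y²) + 39 = (Y² + 35*g) + 39 = 39 + Y² + 35*g)
19*((768 + x(-11, T(6))) + 638) = 19*((768 + (39 + (-5*6²)² + 35*(-11))) + 638) = 19*((768 + (39 + (-5*36)² - 385)) + 638) = 19*((768 + (39 + (-180)² - 385)) + 638) = 19*((768 + (39 + 32400 - 385)) + 638) = 19*((768 + 32054) + 638) = 19*(32822 + 638) = 19*33460 = 635740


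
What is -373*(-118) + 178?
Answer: 44192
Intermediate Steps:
-373*(-118) + 178 = 44014 + 178 = 44192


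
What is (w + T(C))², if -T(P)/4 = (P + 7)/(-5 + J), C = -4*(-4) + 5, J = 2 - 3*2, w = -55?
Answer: 146689/81 ≈ 1811.0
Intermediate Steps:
J = -4 (J = 2 - 6 = -4)
C = 21 (C = 16 + 5 = 21)
T(P) = 28/9 + 4*P/9 (T(P) = -4*(P + 7)/(-5 - 4) = -4*(7 + P)/(-9) = -4*(7 + P)*(-1)/9 = -4*(-7/9 - P/9) = 28/9 + 4*P/9)
(w + T(C))² = (-55 + (28/9 + (4/9)*21))² = (-55 + (28/9 + 28/3))² = (-55 + 112/9)² = (-383/9)² = 146689/81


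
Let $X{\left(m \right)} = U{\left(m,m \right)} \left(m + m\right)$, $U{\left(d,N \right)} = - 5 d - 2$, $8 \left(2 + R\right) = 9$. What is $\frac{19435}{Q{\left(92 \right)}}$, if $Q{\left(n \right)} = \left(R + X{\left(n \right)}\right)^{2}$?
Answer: $\frac{1243840}{462496565041} \approx 2.6894 \cdot 10^{-6}$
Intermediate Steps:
$R = - \frac{7}{8}$ ($R = -2 + \frac{1}{8} \cdot 9 = -2 + \frac{9}{8} = - \frac{7}{8} \approx -0.875$)
$U{\left(d,N \right)} = -2 - 5 d$
$X{\left(m \right)} = 2 m \left(-2 - 5 m\right)$ ($X{\left(m \right)} = \left(-2 - 5 m\right) \left(m + m\right) = \left(-2 - 5 m\right) 2 m = 2 m \left(-2 - 5 m\right)$)
$Q{\left(n \right)} = \left(- \frac{7}{8} - 2 n \left(2 + 5 n\right)\right)^{2}$
$\frac{19435}{Q{\left(92 \right)}} = \frac{19435}{\frac{1}{64} \left(7 + 16 \cdot 92 \left(2 + 5 \cdot 92\right)\right)^{2}} = \frac{19435}{\frac{1}{64} \left(7 + 16 \cdot 92 \left(2 + 460\right)\right)^{2}} = \frac{19435}{\frac{1}{64} \left(7 + 16 \cdot 92 \cdot 462\right)^{2}} = \frac{19435}{\frac{1}{64} \left(7 + 680064\right)^{2}} = \frac{19435}{\frac{1}{64} \cdot 680071^{2}} = \frac{19435}{\frac{1}{64} \cdot 462496565041} = \frac{19435}{\frac{462496565041}{64}} = 19435 \cdot \frac{64}{462496565041} = \frac{1243840}{462496565041}$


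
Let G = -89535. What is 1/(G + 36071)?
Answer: -1/53464 ≈ -1.8704e-5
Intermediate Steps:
1/(G + 36071) = 1/(-89535 + 36071) = 1/(-53464) = -1/53464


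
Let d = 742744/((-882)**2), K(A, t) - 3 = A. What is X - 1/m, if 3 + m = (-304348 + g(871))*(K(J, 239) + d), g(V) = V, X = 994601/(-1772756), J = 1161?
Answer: -22795003650838401499/40629337488877599916 ≈ -0.56105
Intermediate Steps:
X = -994601/1772756 (X = 994601*(-1/1772756) = -994601/1772756 ≈ -0.56105)
K(A, t) = 3 + A
d = 185686/194481 (d = 742744/777924 = 742744*(1/777924) = 185686/194481 ≈ 0.95478)
m = -22918742054111/64827 (m = -3 + (-304348 + 871)*((3 + 1161) + 185686/194481) = -3 - 303477*(1164 + 185686/194481) = -3 - 303477*226561570/194481 = -3 - 22918741859630/64827 = -22918742054111/64827 ≈ -3.5354e+8)
X - 1/m = -994601/1772756 - 1/(-22918742054111/64827) = -994601/1772756 - 1*(-64827/22918742054111) = -994601/1772756 + 64827/22918742054111 = -22795003650838401499/40629337488877599916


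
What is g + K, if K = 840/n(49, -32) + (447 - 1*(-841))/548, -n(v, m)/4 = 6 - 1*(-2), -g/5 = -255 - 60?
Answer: 850003/548 ≈ 1551.1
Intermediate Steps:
g = 1575 (g = -5*(-255 - 60) = -5*(-315) = 1575)
n(v, m) = -32 (n(v, m) = -4*(6 - 1*(-2)) = -4*(6 + 2) = -4*8 = -32)
K = -13097/548 (K = 840/(-32) + (447 - 1*(-841))/548 = 840*(-1/32) + (447 + 841)*(1/548) = -105/4 + 1288*(1/548) = -105/4 + 322/137 = -13097/548 ≈ -23.900)
g + K = 1575 - 13097/548 = 850003/548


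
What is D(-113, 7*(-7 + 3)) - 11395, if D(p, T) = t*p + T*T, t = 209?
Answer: -34228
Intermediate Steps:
D(p, T) = T**2 + 209*p (D(p, T) = 209*p + T*T = 209*p + T**2 = T**2 + 209*p)
D(-113, 7*(-7 + 3)) - 11395 = ((7*(-7 + 3))**2 + 209*(-113)) - 11395 = ((7*(-4))**2 - 23617) - 11395 = ((-28)**2 - 23617) - 11395 = (784 - 23617) - 11395 = -22833 - 11395 = -34228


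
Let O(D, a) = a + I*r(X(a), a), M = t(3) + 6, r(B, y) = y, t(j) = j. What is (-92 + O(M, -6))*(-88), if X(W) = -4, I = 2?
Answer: 9680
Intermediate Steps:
M = 9 (M = 3 + 6 = 9)
O(D, a) = 3*a (O(D, a) = a + 2*a = 3*a)
(-92 + O(M, -6))*(-88) = (-92 + 3*(-6))*(-88) = (-92 - 18)*(-88) = -110*(-88) = 9680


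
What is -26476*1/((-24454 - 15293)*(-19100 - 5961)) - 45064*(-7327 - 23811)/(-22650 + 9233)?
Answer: -1397729733723602236/13364667890439 ≈ -1.0458e+5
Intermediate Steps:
-26476*1/((-24454 - 15293)*(-19100 - 5961)) - 45064*(-7327 - 23811)/(-22650 + 9233) = -26476/((-25061*(-39747))) - 45064/((-13417/(-31138))) = -26476/996099567 - 45064/((-13417*(-1/31138))) = -26476*1/996099567 - 45064/13417/31138 = -26476/996099567 - 45064*31138/13417 = -26476/996099567 - 1403202832/13417 = -1397729733723602236/13364667890439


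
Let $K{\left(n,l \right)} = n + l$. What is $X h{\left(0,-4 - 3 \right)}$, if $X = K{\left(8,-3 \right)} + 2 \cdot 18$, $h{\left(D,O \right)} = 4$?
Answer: $164$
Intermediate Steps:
$K{\left(n,l \right)} = l + n$
$X = 41$ ($X = \left(-3 + 8\right) + 2 \cdot 18 = 5 + 36 = 41$)
$X h{\left(0,-4 - 3 \right)} = 41 \cdot 4 = 164$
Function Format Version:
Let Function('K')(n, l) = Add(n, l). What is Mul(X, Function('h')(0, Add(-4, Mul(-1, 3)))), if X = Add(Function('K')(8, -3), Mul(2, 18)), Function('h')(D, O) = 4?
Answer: 164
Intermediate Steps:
Function('K')(n, l) = Add(l, n)
X = 41 (X = Add(Add(-3, 8), Mul(2, 18)) = Add(5, 36) = 41)
Mul(X, Function('h')(0, Add(-4, Mul(-1, 3)))) = Mul(41, 4) = 164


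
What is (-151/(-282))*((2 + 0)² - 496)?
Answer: -12382/47 ≈ -263.45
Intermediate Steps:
(-151/(-282))*((2 + 0)² - 496) = (-151*(-1/282))*(2² - 496) = 151*(4 - 496)/282 = (151/282)*(-492) = -12382/47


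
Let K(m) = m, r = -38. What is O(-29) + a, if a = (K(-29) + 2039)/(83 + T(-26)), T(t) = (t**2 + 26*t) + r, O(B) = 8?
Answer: 158/3 ≈ 52.667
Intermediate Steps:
T(t) = -38 + t**2 + 26*t (T(t) = (t**2 + 26*t) - 38 = -38 + t**2 + 26*t)
a = 134/3 (a = (-29 + 2039)/(83 + (-38 + (-26)**2 + 26*(-26))) = 2010/(83 + (-38 + 676 - 676)) = 2010/(83 - 38) = 2010/45 = 2010*(1/45) = 134/3 ≈ 44.667)
O(-29) + a = 8 + 134/3 = 158/3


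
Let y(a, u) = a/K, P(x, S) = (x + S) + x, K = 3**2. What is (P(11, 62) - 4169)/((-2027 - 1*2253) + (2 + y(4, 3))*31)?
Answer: 36765/37838 ≈ 0.97164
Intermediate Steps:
K = 9
P(x, S) = S + 2*x (P(x, S) = (S + x) + x = S + 2*x)
y(a, u) = a/9
(P(11, 62) - 4169)/((-2027 - 1*2253) + (2 + y(4, 3))*31) = ((62 + 2*11) - 4169)/((-2027 - 1*2253) + (2 + (1/9)*4)*31) = ((62 + 22) - 4169)/((-2027 - 2253) + (2 + 4/9)*31) = (84 - 4169)/(-4280 + (22/9)*31) = -4085/(-4280 + 682/9) = -4085/(-37838/9) = -4085*(-9/37838) = 36765/37838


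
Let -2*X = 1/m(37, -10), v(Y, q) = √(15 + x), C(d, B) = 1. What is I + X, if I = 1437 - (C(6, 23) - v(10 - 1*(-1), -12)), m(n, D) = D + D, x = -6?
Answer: 57561/40 ≈ 1439.0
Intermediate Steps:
m(n, D) = 2*D
v(Y, q) = 3 (v(Y, q) = √(15 - 6) = √9 = 3)
X = 1/40 (X = -1/(2*(2*(-10))) = -½/(-20) = -½*(-1/20) = 1/40 ≈ 0.025000)
I = 1439 (I = 1437 - (1 - 1*3) = 1437 - (1 - 3) = 1437 - 1*(-2) = 1437 + 2 = 1439)
I + X = 1439 + 1/40 = 57561/40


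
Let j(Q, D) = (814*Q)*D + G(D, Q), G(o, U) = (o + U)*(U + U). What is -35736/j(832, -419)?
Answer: 4467/35384960 ≈ 0.00012624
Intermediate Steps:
G(o, U) = 2*U*(U + o) (G(o, U) = (U + o)*(2*U) = 2*U*(U + o))
j(Q, D) = 2*Q*(D + Q) + 814*D*Q (j(Q, D) = (814*Q)*D + 2*Q*(Q + D) = 814*D*Q + 2*Q*(D + Q) = 2*Q*(D + Q) + 814*D*Q)
-35736/j(832, -419) = -35736*1/(1664*(832 + 408*(-419))) = -35736*1/(1664*(832 - 170952)) = -35736/(2*832*(-170120)) = -35736/(-283079680) = -35736*(-1/283079680) = 4467/35384960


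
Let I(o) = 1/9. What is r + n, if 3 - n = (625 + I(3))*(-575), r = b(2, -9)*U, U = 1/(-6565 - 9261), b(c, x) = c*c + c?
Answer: 25598372974/71217 ≈ 3.5944e+5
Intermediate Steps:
I(o) = ⅑
b(c, x) = c + c² (b(c, x) = c² + c = c + c²)
U = -1/15826 (U = 1/(-15826) = -1/15826 ≈ -6.3187e-5)
r = -3/7913 (r = (2*(1 + 2))*(-1/15826) = (2*3)*(-1/15826) = 6*(-1/15826) = -3/7913 ≈ -0.00037912)
n = 3234977/9 (n = 3 - (625 + ⅑)*(-575) = 3 - 5626*(-575)/9 = 3 - 1*(-3234950/9) = 3 + 3234950/9 = 3234977/9 ≈ 3.5944e+5)
r + n = -3/7913 + 3234977/9 = 25598372974/71217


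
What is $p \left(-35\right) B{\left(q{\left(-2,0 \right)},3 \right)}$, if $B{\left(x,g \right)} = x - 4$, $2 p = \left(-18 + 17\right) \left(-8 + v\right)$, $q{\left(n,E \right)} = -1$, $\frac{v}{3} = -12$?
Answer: $3850$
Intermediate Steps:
$v = -36$ ($v = 3 \left(-12\right) = -36$)
$p = 22$ ($p = \frac{\left(-18 + 17\right) \left(-8 - 36\right)}{2} = \frac{\left(-1\right) \left(-44\right)}{2} = \frac{1}{2} \cdot 44 = 22$)
$B{\left(x,g \right)} = -4 + x$
$p \left(-35\right) B{\left(q{\left(-2,0 \right)},3 \right)} = 22 \left(-35\right) \left(-4 - 1\right) = \left(-770\right) \left(-5\right) = 3850$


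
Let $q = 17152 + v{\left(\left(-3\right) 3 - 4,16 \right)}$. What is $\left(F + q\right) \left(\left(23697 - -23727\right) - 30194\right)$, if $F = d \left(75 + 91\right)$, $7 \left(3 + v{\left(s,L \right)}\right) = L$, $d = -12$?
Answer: $\frac{1828361450}{7} \approx 2.6119 \cdot 10^{8}$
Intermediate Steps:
$v{\left(s,L \right)} = -3 + \frac{L}{7}$
$F = -1992$ ($F = - 12 \left(75 + 91\right) = \left(-12\right) 166 = -1992$)
$q = \frac{120059}{7}$ ($q = 17152 + \left(-3 + \frac{1}{7} \cdot 16\right) = 17152 + \left(-3 + \frac{16}{7}\right) = 17152 - \frac{5}{7} = \frac{120059}{7} \approx 17151.0$)
$\left(F + q\right) \left(\left(23697 - -23727\right) - 30194\right) = \left(-1992 + \frac{120059}{7}\right) \left(\left(23697 - -23727\right) - 30194\right) = \frac{106115 \left(\left(23697 + 23727\right) - 30194\right)}{7} = \frac{106115 \left(47424 - 30194\right)}{7} = \frac{106115}{7} \cdot 17230 = \frac{1828361450}{7}$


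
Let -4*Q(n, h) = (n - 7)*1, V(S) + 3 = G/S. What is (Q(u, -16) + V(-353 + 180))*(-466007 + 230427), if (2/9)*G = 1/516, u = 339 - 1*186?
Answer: 138446066665/14878 ≈ 9.3054e+6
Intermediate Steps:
u = 153 (u = 339 - 186 = 153)
G = 3/344 (G = (9/2)/516 = (9/2)*(1/516) = 3/344 ≈ 0.0087209)
V(S) = -3 + 3/(344*S)
Q(n, h) = 7/4 - n/4 (Q(n, h) = -(n - 7)/4 = -(-7 + n)/4 = 7/4 - n/4)
(Q(u, -16) + V(-353 + 180))*(-466007 + 230427) = ((7/4 - ¼*153) + (-3 + 3/(344*(-353 + 180))))*(-466007 + 230427) = ((7/4 - 153/4) + (-3 + (3/344)/(-173)))*(-235580) = (-73/2 + (-3 + (3/344)*(-1/173)))*(-235580) = (-73/2 + (-3 - 3/59512))*(-235580) = (-73/2 - 178539/59512)*(-235580) = -2350727/59512*(-235580) = 138446066665/14878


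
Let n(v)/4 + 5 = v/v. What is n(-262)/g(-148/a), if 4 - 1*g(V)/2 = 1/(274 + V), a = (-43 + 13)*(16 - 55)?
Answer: -1281728/640279 ≈ -2.0018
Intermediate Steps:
a = 1170 (a = -30*(-39) = 1170)
n(v) = -16 (n(v) = -20 + 4*(v/v) = -20 + 4*1 = -20 + 4 = -16)
g(V) = 8 - 2/(274 + V)
n(-262)/g(-148/a) = -16*(274 - 148/1170)/(2*(1095 + 4*(-148/1170))) = -16*(274 - 148*1/1170)/(2*(1095 + 4*(-148*1/1170))) = -16*(274 - 74/585)/(2*(1095 + 4*(-74/585))) = -16*80108/(585*(1095 - 296/585)) = -16/(2*(585/160216)*(640279/585)) = -16/640279/80108 = -16*80108/640279 = -1281728/640279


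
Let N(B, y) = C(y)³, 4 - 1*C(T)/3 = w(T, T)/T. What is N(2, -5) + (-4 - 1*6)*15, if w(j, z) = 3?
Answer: 309759/125 ≈ 2478.1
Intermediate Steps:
C(T) = 12 - 9/T
N(B, y) = (12 - 9/y)³
N(2, -5) + (-4 - 1*6)*15 = (12 - 9/(-5))³ + (-4 - 1*6)*15 = (12 - 9*(-⅕))³ + (-4 - 6)*15 = (12 + 9/5)³ - 10*15 = (69/5)³ - 150 = 328509/125 - 150 = 309759/125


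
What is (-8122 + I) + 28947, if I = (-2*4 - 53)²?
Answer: 24546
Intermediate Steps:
I = 3721 (I = (-8 - 53)² = (-61)² = 3721)
(-8122 + I) + 28947 = (-8122 + 3721) + 28947 = -4401 + 28947 = 24546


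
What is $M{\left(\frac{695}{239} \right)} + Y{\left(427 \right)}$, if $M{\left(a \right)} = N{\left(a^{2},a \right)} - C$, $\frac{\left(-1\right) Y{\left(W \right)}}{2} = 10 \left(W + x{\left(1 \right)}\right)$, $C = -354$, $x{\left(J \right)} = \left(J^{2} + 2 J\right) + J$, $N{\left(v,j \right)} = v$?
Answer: $- \frac{471679161}{57121} \approx -8257.5$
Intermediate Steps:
$x{\left(J \right)} = J^{2} + 3 J$
$Y{\left(W \right)} = -80 - 20 W$ ($Y{\left(W \right)} = - 2 \cdot 10 \left(W + 1 \left(3 + 1\right)\right) = - 2 \cdot 10 \left(W + 1 \cdot 4\right) = - 2 \cdot 10 \left(W + 4\right) = - 2 \cdot 10 \left(4 + W\right) = - 2 \left(40 + 10 W\right) = -80 - 20 W$)
$M{\left(a \right)} = 354 + a^{2}$ ($M{\left(a \right)} = a^{2} - -354 = a^{2} + 354 = 354 + a^{2}$)
$M{\left(\frac{695}{239} \right)} + Y{\left(427 \right)} = \left(354 + \left(\frac{695}{239}\right)^{2}\right) - 8620 = \left(354 + \frac{483025}{57121}\right) - 8620 = \frac{20703859}{57121} - 8620 = - \frac{471679161}{57121}$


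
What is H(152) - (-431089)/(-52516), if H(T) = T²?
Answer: 1212898575/52516 ≈ 23096.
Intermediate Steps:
H(152) - (-431089)/(-52516) = 152² - (-431089)/(-52516) = 23104 - (-431089)*(-1)/52516 = 23104 - 1*431089/52516 = 23104 - 431089/52516 = 1212898575/52516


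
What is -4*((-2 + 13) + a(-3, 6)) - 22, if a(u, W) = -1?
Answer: -62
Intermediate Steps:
-4*((-2 + 13) + a(-3, 6)) - 22 = -4*((-2 + 13) - 1) - 22 = -4*(11 - 1) - 22 = -4*10 - 22 = -40 - 22 = -62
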